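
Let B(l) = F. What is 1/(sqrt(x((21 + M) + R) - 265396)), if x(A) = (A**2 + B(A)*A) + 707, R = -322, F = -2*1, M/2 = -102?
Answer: -I*sqrt(8654)/8654 ≈ -0.01075*I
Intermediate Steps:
M = -204 (M = 2*(-102) = -204)
F = -2
B(l) = -2
x(A) = 707 + A**2 - 2*A (x(A) = (A**2 - 2*A) + 707 = 707 + A**2 - 2*A)
1/(sqrt(x((21 + M) + R) - 265396)) = 1/(sqrt((707 + ((21 - 204) - 322)**2 - 2*((21 - 204) - 322)) - 265396)) = 1/(sqrt((707 + (-183 - 322)**2 - 2*(-183 - 322)) - 265396)) = 1/(sqrt((707 + (-505)**2 - 2*(-505)) - 265396)) = 1/(sqrt((707 + 255025 + 1010) - 265396)) = 1/(sqrt(256742 - 265396)) = 1/(sqrt(-8654)) = 1/(I*sqrt(8654)) = -I*sqrt(8654)/8654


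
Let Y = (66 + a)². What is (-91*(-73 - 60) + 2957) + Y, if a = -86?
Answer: 15460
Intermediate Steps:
Y = 400 (Y = (66 - 86)² = (-20)² = 400)
(-91*(-73 - 60) + 2957) + Y = (-91*(-73 - 60) + 2957) + 400 = (-91*(-133) + 2957) + 400 = (12103 + 2957) + 400 = 15060 + 400 = 15460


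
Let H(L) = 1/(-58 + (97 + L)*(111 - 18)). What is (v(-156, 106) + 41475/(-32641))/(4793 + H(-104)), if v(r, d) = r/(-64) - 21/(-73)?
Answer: 5616647661/18508098178624 ≈ 0.00030347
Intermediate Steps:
v(r, d) = 21/73 - r/64 (v(r, d) = r*(-1/64) - 21*(-1/73) = -r/64 + 21/73 = 21/73 - r/64)
H(L) = 1/(8963 + 93*L) (H(L) = 1/(-58 + (97 + L)*93) = 1/(-58 + (9021 + 93*L)) = 1/(8963 + 93*L))
(v(-156, 106) + 41475/(-32641))/(4793 + H(-104)) = ((21/73 - 1/64*(-156)) + 41475/(-32641))/(4793 + 1/(8963 + 93*(-104))) = ((21/73 + 39/16) + 41475*(-1/32641))/(4793 + 1/(8963 - 9672)) = (3183/1168 - 5925/4663)/(4793 + 1/(-709)) = 7921929/(5446384*(4793 - 1/709)) = 7921929/(5446384*(3398236/709)) = (7921929/5446384)*(709/3398236) = 5616647661/18508098178624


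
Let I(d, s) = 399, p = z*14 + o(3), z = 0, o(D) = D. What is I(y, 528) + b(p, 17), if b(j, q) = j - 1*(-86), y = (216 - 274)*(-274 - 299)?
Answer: 488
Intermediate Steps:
p = 3 (p = 0*14 + 3 = 0 + 3 = 3)
y = 33234 (y = -58*(-573) = 33234)
b(j, q) = 86 + j (b(j, q) = j + 86 = 86 + j)
I(y, 528) + b(p, 17) = 399 + (86 + 3) = 399 + 89 = 488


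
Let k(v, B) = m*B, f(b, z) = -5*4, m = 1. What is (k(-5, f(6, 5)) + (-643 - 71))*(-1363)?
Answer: 1000442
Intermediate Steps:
f(b, z) = -20
k(v, B) = B (k(v, B) = 1*B = B)
(k(-5, f(6, 5)) + (-643 - 71))*(-1363) = (-20 + (-643 - 71))*(-1363) = (-20 - 714)*(-1363) = -734*(-1363) = 1000442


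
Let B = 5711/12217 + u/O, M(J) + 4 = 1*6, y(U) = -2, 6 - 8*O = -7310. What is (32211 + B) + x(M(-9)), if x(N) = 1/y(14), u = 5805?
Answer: 1439784921531/44689786 ≈ 32217.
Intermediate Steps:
O = 1829/2 (O = ¾ - ⅛*(-7310) = ¾ + 3655/4 = 1829/2 ≈ 914.50)
M(J) = 2 (M(J) = -4 + 1*6 = -4 + 6 = 2)
x(N) = -½ (x(N) = 1/(-2) = -½)
B = 152284789/22344893 (B = 5711/12217 + 5805/(1829/2) = 5711*(1/12217) + 5805*(2/1829) = 5711/12217 + 11610/1829 = 152284789/22344893 ≈ 6.8152)
(32211 + B) + x(M(-9)) = (32211 + 152284789/22344893) - ½ = 719903633212/22344893 - ½ = 1439784921531/44689786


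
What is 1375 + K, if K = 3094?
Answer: 4469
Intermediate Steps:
1375 + K = 1375 + 3094 = 4469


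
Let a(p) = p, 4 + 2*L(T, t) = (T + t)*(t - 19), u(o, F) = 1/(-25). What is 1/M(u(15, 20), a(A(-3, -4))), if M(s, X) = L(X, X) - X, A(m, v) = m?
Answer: 1/67 ≈ 0.014925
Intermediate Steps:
u(o, F) = -1/25
L(T, t) = -2 + (-19 + t)*(T + t)/2 (L(T, t) = -2 + ((T + t)*(t - 19))/2 = -2 + ((T + t)*(-19 + t))/2 = -2 + ((-19 + t)*(T + t))/2 = -2 + (-19 + t)*(T + t)/2)
M(s, X) = -2 + X² - 20*X (M(s, X) = (-2 + X²/2 - 19*X/2 - 19*X/2 + X*X/2) - X = (-2 + X²/2 - 19*X/2 - 19*X/2 + X²/2) - X = (-2 + X² - 19*X) - X = -2 + X² - 20*X)
1/M(u(15, 20), a(A(-3, -4))) = 1/(-2 + (-3)² - 20*(-3)) = 1/(-2 + 9 + 60) = 1/67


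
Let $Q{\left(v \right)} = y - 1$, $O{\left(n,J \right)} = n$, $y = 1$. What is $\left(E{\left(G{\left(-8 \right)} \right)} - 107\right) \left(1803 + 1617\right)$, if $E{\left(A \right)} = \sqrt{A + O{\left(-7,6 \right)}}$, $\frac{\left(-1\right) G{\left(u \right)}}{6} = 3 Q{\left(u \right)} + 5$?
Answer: $-365940 + 3420 i \sqrt{37} \approx -3.6594 \cdot 10^{5} + 20803.0 i$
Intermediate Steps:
$Q{\left(v \right)} = 0$ ($Q{\left(v \right)} = 1 - 1 = 0$)
$G{\left(u \right)} = -30$ ($G{\left(u \right)} = - 6 \left(3 \cdot 0 + 5\right) = - 6 \left(0 + 5\right) = \left(-6\right) 5 = -30$)
$E{\left(A \right)} = \sqrt{-7 + A}$ ($E{\left(A \right)} = \sqrt{A - 7} = \sqrt{-7 + A}$)
$\left(E{\left(G{\left(-8 \right)} \right)} - 107\right) \left(1803 + 1617\right) = \left(\sqrt{-7 - 30} - 107\right) \left(1803 + 1617\right) = \left(\sqrt{-37} - 107\right) 3420 = \left(i \sqrt{37} - 107\right) 3420 = \left(-107 + i \sqrt{37}\right) 3420 = -365940 + 3420 i \sqrt{37}$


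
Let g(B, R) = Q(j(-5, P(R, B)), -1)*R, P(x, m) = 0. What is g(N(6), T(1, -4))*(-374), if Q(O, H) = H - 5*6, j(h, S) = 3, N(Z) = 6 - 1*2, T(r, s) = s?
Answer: -46376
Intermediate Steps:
N(Z) = 4 (N(Z) = 6 - 2 = 4)
Q(O, H) = -30 + H (Q(O, H) = H - 30 = -30 + H)
g(B, R) = -31*R (g(B, R) = (-30 - 1)*R = -31*R)
g(N(6), T(1, -4))*(-374) = -31*(-4)*(-374) = 124*(-374) = -46376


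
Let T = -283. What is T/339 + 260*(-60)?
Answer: -5288683/339 ≈ -15601.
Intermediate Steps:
T/339 + 260*(-60) = -283/339 + 260*(-60) = -283*1/339 - 15600 = -283/339 - 15600 = -5288683/339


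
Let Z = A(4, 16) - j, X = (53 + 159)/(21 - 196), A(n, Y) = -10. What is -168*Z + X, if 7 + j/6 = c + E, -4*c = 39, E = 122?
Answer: 18859888/175 ≈ 1.0777e+5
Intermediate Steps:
c = -39/4 (c = -¼*39 = -39/4 ≈ -9.7500)
X = -212/175 (X = 212/(-175) = 212*(-1/175) = -212/175 ≈ -1.2114)
j = 1263/2 (j = -42 + 6*(-39/4 + 122) = -42 + 6*(449/4) = -42 + 1347/2 = 1263/2 ≈ 631.50)
Z = -1283/2 (Z = -10 - 1*1263/2 = -10 - 1263/2 = -1283/2 ≈ -641.50)
-168*Z + X = -168*(-1283/2) - 212/175 = 107772 - 212/175 = 18859888/175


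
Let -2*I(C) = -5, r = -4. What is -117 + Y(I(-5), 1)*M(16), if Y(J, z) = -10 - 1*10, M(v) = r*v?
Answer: 1163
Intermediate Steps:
M(v) = -4*v
I(C) = 5/2 (I(C) = -½*(-5) = 5/2)
Y(J, z) = -20 (Y(J, z) = -10 - 10 = -20)
-117 + Y(I(-5), 1)*M(16) = -117 - (-80)*16 = -117 - 20*(-64) = -117 + 1280 = 1163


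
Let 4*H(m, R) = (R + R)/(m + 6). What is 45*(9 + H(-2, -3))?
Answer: 3105/8 ≈ 388.13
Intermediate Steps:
H(m, R) = R/(2*(6 + m)) (H(m, R) = ((R + R)/(m + 6))/4 = ((2*R)/(6 + m))/4 = (2*R/(6 + m))/4 = R/(2*(6 + m)))
45*(9 + H(-2, -3)) = 45*(9 + (1/2)*(-3)/(6 - 2)) = 45*(9 + (1/2)*(-3)/4) = 45*(9 + (1/2)*(-3)*(1/4)) = 45*(9 - 3/8) = 45*(69/8) = 3105/8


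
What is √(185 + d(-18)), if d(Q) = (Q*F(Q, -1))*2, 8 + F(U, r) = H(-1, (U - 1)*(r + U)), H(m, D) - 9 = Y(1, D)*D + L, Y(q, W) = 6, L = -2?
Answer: I*√77755 ≈ 278.85*I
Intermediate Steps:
H(m, D) = 7 + 6*D (H(m, D) = 9 + (6*D - 2) = 9 + (-2 + 6*D) = 7 + 6*D)
F(U, r) = -1 + 6*(-1 + U)*(U + r) (F(U, r) = -8 + (7 + 6*((U - 1)*(r + U))) = -8 + (7 + 6*((-1 + U)*(U + r))) = -8 + (7 + 6*(-1 + U)*(U + r)) = -1 + 6*(-1 + U)*(U + r))
d(Q) = 2*Q*(5 - 12*Q + 6*Q²) (d(Q) = (Q*(-1 - 6*Q - 6*(-1) + 6*Q² + 6*Q*(-1)))*2 = (Q*(-1 - 6*Q + 6 + 6*Q² - 6*Q))*2 = (Q*(5 - 12*Q + 6*Q²))*2 = 2*Q*(5 - 12*Q + 6*Q²))
√(185 + d(-18)) = √(185 + 2*(-18)*(5 - 12*(-18) + 6*(-18)²)) = √(185 + 2*(-18)*(5 + 216 + 6*324)) = √(185 + 2*(-18)*(5 + 216 + 1944)) = √(185 + 2*(-18)*2165) = √(185 - 77940) = √(-77755) = I*√77755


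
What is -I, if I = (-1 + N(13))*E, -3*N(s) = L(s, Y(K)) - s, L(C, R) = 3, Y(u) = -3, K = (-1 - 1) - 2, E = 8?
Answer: -56/3 ≈ -18.667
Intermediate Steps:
K = -4 (K = -2 - 2 = -4)
N(s) = -1 + s/3 (N(s) = -(3 - s)/3 = -1 + s/3)
I = 56/3 (I = (-1 + (-1 + (1/3)*13))*8 = (-1 + (-1 + 13/3))*8 = (-1 + 10/3)*8 = (7/3)*8 = 56/3 ≈ 18.667)
-I = -1*56/3 = -56/3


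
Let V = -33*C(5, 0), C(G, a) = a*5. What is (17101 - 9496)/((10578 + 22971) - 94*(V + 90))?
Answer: 2535/8363 ≈ 0.30312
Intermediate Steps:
C(G, a) = 5*a
V = 0 (V = -165*0 = -33*0 = 0)
(17101 - 9496)/((10578 + 22971) - 94*(V + 90)) = (17101 - 9496)/((10578 + 22971) - 94*(0 + 90)) = 7605/(33549 - 94*90) = 7605/(33549 - 8460) = 7605/25089 = 7605*(1/25089) = 2535/8363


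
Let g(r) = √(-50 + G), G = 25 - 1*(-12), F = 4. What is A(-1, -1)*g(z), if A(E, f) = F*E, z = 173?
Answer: -4*I*√13 ≈ -14.422*I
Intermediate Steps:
A(E, f) = 4*E
G = 37 (G = 25 + 12 = 37)
g(r) = I*√13 (g(r) = √(-50 + 37) = √(-13) = I*√13)
A(-1, -1)*g(z) = (4*(-1))*(I*√13) = -4*I*√13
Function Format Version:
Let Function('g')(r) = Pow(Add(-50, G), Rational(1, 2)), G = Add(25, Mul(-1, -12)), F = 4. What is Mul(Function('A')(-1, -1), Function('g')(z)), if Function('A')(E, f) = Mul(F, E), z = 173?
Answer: Mul(-4, I, Pow(13, Rational(1, 2))) ≈ Mul(-14.422, I)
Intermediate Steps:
Function('A')(E, f) = Mul(4, E)
G = 37 (G = Add(25, 12) = 37)
Function('g')(r) = Mul(I, Pow(13, Rational(1, 2))) (Function('g')(r) = Pow(Add(-50, 37), Rational(1, 2)) = Pow(-13, Rational(1, 2)) = Mul(I, Pow(13, Rational(1, 2))))
Mul(Function('A')(-1, -1), Function('g')(z)) = Mul(Mul(4, -1), Mul(I, Pow(13, Rational(1, 2)))) = Mul(-4, Mul(I, Pow(13, Rational(1, 2)))) = Mul(-4, I, Pow(13, Rational(1, 2)))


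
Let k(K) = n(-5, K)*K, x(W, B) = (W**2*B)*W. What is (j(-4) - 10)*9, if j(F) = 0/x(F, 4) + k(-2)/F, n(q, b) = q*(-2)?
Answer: -45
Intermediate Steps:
x(W, B) = B*W**3 (x(W, B) = (B*W**2)*W = B*W**3)
n(q, b) = -2*q
k(K) = 10*K (k(K) = (-2*(-5))*K = 10*K)
j(F) = -20/F (j(F) = 0/((4*F**3)) + (10*(-2))/F = 0*(1/(4*F**3)) - 20/F = 0 - 20/F = -20/F)
(j(-4) - 10)*9 = (-20/(-4) - 10)*9 = (-20*(-1/4) - 10)*9 = (5 - 10)*9 = -5*9 = -45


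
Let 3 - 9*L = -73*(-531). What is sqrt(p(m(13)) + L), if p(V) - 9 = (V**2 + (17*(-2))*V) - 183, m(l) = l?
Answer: I*sqrt(42783)/3 ≈ 68.947*I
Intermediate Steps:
L = -12920/3 (L = 1/3 - (-73)*(-531)/9 = 1/3 - 1/9*38763 = 1/3 - 4307 = -12920/3 ≈ -4306.7)
p(V) = -174 + V**2 - 34*V (p(V) = 9 + ((V**2 + (17*(-2))*V) - 183) = 9 + ((V**2 - 34*V) - 183) = 9 + (-183 + V**2 - 34*V) = -174 + V**2 - 34*V)
sqrt(p(m(13)) + L) = sqrt((-174 + 13**2 - 34*13) - 12920/3) = sqrt((-174 + 169 - 442) - 12920/3) = sqrt(-447 - 12920/3) = sqrt(-14261/3) = I*sqrt(42783)/3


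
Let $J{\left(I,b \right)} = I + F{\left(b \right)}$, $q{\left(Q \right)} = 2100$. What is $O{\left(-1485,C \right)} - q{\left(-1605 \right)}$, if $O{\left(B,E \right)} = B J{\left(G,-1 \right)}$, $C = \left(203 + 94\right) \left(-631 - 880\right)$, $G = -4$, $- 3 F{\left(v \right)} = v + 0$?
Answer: $3345$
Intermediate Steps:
$F{\left(v \right)} = - \frac{v}{3}$ ($F{\left(v \right)} = - \frac{v + 0}{3} = - \frac{v}{3}$)
$C = -448767$ ($C = 297 \left(-1511\right) = -448767$)
$J{\left(I,b \right)} = I - \frac{b}{3}$
$O{\left(B,E \right)} = - \frac{11 B}{3}$ ($O{\left(B,E \right)} = B \left(-4 - - \frac{1}{3}\right) = B \left(-4 + \frac{1}{3}\right) = B \left(- \frac{11}{3}\right) = - \frac{11 B}{3}$)
$O{\left(-1485,C \right)} - q{\left(-1605 \right)} = \left(- \frac{11}{3}\right) \left(-1485\right) - 2100 = 5445 - 2100 = 3345$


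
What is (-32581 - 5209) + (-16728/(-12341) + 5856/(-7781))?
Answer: -88505828998/2342081 ≈ -37789.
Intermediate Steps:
(-32581 - 5209) + (-16728/(-12341) + 5856/(-7781)) = -37790 + (-16728*(-1/12341) + 5856*(-1/7781)) = -37790 + (408/301 - 5856/7781) = -37790 + 1411992/2342081 = -88505828998/2342081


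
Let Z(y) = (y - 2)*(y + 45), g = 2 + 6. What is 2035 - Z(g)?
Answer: 1717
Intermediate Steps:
g = 8
Z(y) = (-2 + y)*(45 + y)
2035 - Z(g) = 2035 - (-90 + 8² + 43*8) = 2035 - (-90 + 64 + 344) = 2035 - 1*318 = 2035 - 318 = 1717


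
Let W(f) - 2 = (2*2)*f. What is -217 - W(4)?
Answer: -235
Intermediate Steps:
W(f) = 2 + 4*f (W(f) = 2 + (2*2)*f = 2 + 4*f)
-217 - W(4) = -217 - (2 + 4*4) = -217 - (2 + 16) = -217 - 1*18 = -217 - 18 = -235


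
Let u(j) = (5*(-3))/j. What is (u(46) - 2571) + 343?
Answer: -102503/46 ≈ -2228.3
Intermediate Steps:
u(j) = -15/j
(u(46) - 2571) + 343 = (-15/46 - 2571) + 343 = -118281/46 + 343 = -102503/46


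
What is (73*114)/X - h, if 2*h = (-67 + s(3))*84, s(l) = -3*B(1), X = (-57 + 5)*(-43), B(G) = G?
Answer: 3291081/1118 ≈ 2943.7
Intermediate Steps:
X = 2236 (X = -52*(-43) = 2236)
s(l) = -3 (s(l) = -3*1 = -3)
h = -2940 (h = ((-67 - 3)*84)/2 = (-70*84)/2 = (½)*(-5880) = -2940)
(73*114)/X - h = (73*114)/2236 - 1*(-2940) = 8322*(1/2236) + 2940 = 4161/1118 + 2940 = 3291081/1118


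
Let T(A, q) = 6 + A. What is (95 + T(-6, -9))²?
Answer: 9025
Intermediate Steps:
(95 + T(-6, -9))² = (95 + (6 - 6))² = (95 + 0)² = 95² = 9025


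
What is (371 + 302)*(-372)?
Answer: -250356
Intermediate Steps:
(371 + 302)*(-372) = 673*(-372) = -250356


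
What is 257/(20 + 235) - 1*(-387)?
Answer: 98942/255 ≈ 388.01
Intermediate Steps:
257/(20 + 235) - 1*(-387) = 257/255 + 387 = 98942/255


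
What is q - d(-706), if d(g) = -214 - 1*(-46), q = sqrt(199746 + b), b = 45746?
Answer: 168 + 2*sqrt(61373) ≈ 663.47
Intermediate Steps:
q = 2*sqrt(61373) (q = sqrt(199746 + 45746) = sqrt(245492) = 2*sqrt(61373) ≈ 495.47)
d(g) = -168 (d(g) = -214 + 46 = -168)
q - d(-706) = 2*sqrt(61373) - 1*(-168) = 2*sqrt(61373) + 168 = 168 + 2*sqrt(61373)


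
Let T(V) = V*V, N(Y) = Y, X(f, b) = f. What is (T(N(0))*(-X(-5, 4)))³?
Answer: 0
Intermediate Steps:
T(V) = V²
(T(N(0))*(-X(-5, 4)))³ = (0²*(-1*(-5)))³ = (0*5)³ = 0³ = 0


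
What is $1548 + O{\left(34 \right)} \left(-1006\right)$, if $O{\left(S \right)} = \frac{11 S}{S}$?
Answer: $-9518$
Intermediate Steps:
$O{\left(S \right)} = 11$
$1548 + O{\left(34 \right)} \left(-1006\right) = 1548 + 11 \left(-1006\right) = 1548 - 11066 = -9518$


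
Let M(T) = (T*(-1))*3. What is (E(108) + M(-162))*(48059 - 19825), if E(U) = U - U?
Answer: 13721724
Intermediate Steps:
E(U) = 0
M(T) = -3*T (M(T) = -T*3 = -3*T)
(E(108) + M(-162))*(48059 - 19825) = (0 - 3*(-162))*(48059 - 19825) = (0 + 486)*28234 = 486*28234 = 13721724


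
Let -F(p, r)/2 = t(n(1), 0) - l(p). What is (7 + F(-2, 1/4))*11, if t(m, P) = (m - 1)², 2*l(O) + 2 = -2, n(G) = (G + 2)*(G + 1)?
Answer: -517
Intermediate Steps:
n(G) = (1 + G)*(2 + G) (n(G) = (2 + G)*(1 + G) = (1 + G)*(2 + G))
l(O) = -2 (l(O) = -1 + (½)*(-2) = -1 - 1 = -2)
t(m, P) = (-1 + m)²
F(p, r) = -54 (F(p, r) = -2*((-1 + (2 + 1² + 3*1))² - 1*(-2)) = -2*((-1 + (2 + 1 + 3))² + 2) = -2*((-1 + 6)² + 2) = -2*(5² + 2) = -2*(25 + 2) = -2*27 = -54)
(7 + F(-2, 1/4))*11 = (7 - 54)*11 = -47*11 = -517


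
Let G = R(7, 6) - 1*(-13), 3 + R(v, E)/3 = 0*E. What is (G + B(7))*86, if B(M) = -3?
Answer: 86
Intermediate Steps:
R(v, E) = -9 (R(v, E) = -9 + 3*(0*E) = -9 + 3*0 = -9 + 0 = -9)
G = 4 (G = -9 - 1*(-13) = -9 + 13 = 4)
(G + B(7))*86 = (4 - 3)*86 = 1*86 = 86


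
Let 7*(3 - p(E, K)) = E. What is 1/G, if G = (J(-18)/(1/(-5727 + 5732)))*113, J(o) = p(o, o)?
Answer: 7/22035 ≈ 0.00031768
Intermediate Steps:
p(E, K) = 3 - E/7
J(o) = 3 - o/7
G = 22035/7 (G = ((3 - ⅐*(-18))/(1/(-5727 + 5732)))*113 = ((3 + 18/7)/(1/5))*113 = (39/(7*(⅕)))*113 = ((39/7)*5)*113 = (195/7)*113 = 22035/7 ≈ 3147.9)
1/G = 1/(22035/7) = 7/22035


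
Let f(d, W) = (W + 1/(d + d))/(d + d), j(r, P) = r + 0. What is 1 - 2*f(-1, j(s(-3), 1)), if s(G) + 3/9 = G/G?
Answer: 7/6 ≈ 1.1667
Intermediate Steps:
s(G) = 2/3 (s(G) = -1/3 + G/G = -1/3 + 1 = 2/3)
j(r, P) = r
f(d, W) = (W + 1/(2*d))/(2*d) (f(d, W) = (W + 1/(2*d))/((2*d)) = (W + 1/(2*d))*(1/(2*d)) = (W + 1/(2*d))/(2*d))
1 - 2*f(-1, j(s(-3), 1)) = 1 - (1 + 2*(2/3)*(-1))/(2*(-1)**2) = 1 - (1 - 4/3)/2 = 1 - (-1)/(2*3) = 1 - 2*(-1/12) = 1 + 1/6 = 7/6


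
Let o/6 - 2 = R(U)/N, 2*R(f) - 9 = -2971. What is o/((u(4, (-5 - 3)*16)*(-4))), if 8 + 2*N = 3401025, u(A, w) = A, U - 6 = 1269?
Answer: -2549652/3401017 ≈ -0.74967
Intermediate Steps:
U = 1275 (U = 6 + 1269 = 1275)
R(f) = -1481 (R(f) = 9/2 + (½)*(-2971) = 9/2 - 2971/2 = -1481)
N = 3401017/2 (N = -4 + (½)*3401025 = -4 + 3401025/2 = 3401017/2 ≈ 1.7005e+6)
o = 40794432/3401017 (o = 12 + 6*(-1481/3401017/2) = 12 + 6*(-1481*2/3401017) = 12 + 6*(-2962/3401017) = 12 - 17772/3401017 = 40794432/3401017 ≈ 11.995)
o/((u(4, (-5 - 3)*16)*(-4))) = 40794432/(3401017*((4*(-4)))) = (40794432/3401017)/(-16) = (40794432/3401017)*(-1/16) = -2549652/3401017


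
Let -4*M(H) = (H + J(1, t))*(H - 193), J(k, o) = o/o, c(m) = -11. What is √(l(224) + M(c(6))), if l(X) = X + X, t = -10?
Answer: I*√62 ≈ 7.874*I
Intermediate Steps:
J(k, o) = 1
l(X) = 2*X
M(H) = -(1 + H)*(-193 + H)/4 (M(H) = -(H + 1)*(H - 193)/4 = -(1 + H)*(-193 + H)/4)
√(l(224) + M(c(6))) = √(2*224 + (193/4 + 48*(-11) - ¼*(-11)²)) = √(448 + (193/4 - 528 - ¼*121)) = √(448 + (193/4 - 528 - 121/4)) = √(448 - 510) = √(-62) = I*√62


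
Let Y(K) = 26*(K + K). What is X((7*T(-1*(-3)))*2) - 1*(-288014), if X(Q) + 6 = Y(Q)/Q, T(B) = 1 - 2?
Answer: 288060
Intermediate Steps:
T(B) = -1
Y(K) = 52*K (Y(K) = 26*(2*K) = 52*K)
X(Q) = 46 (X(Q) = -6 + (52*Q)/Q = -6 + 52 = 46)
X((7*T(-1*(-3)))*2) - 1*(-288014) = 46 - 1*(-288014) = 46 + 288014 = 288060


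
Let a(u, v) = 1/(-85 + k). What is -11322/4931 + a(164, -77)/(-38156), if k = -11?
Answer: -41472209341/18062134656 ≈ -2.2961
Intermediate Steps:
a(u, v) = -1/96 (a(u, v) = 1/(-85 - 11) = 1/(-96) = -1/96)
-11322/4931 + a(164, -77)/(-38156) = -11322/4931 - 1/96/(-38156) = -11322*1/4931 - 1/96*(-1/38156) = -11322/4931 + 1/3662976 = -41472209341/18062134656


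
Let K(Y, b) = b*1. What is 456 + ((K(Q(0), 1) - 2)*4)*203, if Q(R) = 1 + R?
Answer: -356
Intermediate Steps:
K(Y, b) = b
456 + ((K(Q(0), 1) - 2)*4)*203 = 456 + ((1 - 2)*4)*203 = 456 - 1*4*203 = 456 - 4*203 = 456 - 812 = -356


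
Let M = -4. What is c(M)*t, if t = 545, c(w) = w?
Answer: -2180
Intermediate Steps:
c(M)*t = -4*545 = -2180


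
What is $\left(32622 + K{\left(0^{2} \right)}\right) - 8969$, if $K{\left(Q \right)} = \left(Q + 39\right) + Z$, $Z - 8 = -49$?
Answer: $23651$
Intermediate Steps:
$Z = -41$ ($Z = 8 - 49 = -41$)
$K{\left(Q \right)} = -2 + Q$ ($K{\left(Q \right)} = \left(Q + 39\right) - 41 = \left(39 + Q\right) - 41 = -2 + Q$)
$\left(32622 + K{\left(0^{2} \right)}\right) - 8969 = \left(32622 - \left(2 - 0^{2}\right)\right) - 8969 = \left(32622 + \left(-2 + 0\right)\right) - 8969 = \left(32622 - 2\right) - 8969 = 32620 - 8969 = 23651$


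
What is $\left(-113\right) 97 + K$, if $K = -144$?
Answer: $-11105$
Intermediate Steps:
$\left(-113\right) 97 + K = \left(-113\right) 97 - 144 = -10961 - 144 = -11105$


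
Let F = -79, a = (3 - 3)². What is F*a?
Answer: 0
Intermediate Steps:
a = 0 (a = 0² = 0)
F*a = -79*0 = 0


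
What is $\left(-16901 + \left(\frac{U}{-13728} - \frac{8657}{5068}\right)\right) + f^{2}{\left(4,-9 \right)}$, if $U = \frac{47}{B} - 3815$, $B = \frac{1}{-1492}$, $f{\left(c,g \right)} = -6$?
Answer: $- \frac{293275316351}{17393376} \approx -16861.0$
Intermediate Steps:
$B = - \frac{1}{1492} \approx -0.00067024$
$U = -73939$ ($U = \frac{47}{- \frac{1}{1492}} - 3815 = 47 \left(-1492\right) - 3815 = -70124 - 3815 = -73939$)
$\left(-16901 + \left(\frac{U}{-13728} - \frac{8657}{5068}\right)\right) + f^{2}{\left(4,-9 \right)} = \left(-16901 - \left(- \frac{73939}{13728} + \frac{8657}{5068}\right)\right) + \left(-6\right)^{2} = \left(-16901 - - \frac{63969889}{17393376}\right) + 36 = \left(-16901 + \left(\frac{73939}{13728} - \frac{8657}{5068}\right)\right) + 36 = \left(-16901 + \frac{63969889}{17393376}\right) + 36 = - \frac{293901477887}{17393376} + 36 = - \frac{293275316351}{17393376}$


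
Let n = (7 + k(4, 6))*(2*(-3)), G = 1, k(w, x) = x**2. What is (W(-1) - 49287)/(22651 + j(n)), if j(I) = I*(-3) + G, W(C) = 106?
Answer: -2893/1378 ≈ -2.0994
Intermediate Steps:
n = -258 (n = (7 + 6**2)*(2*(-3)) = (7 + 36)*(-6) = 43*(-6) = -258)
j(I) = 1 - 3*I (j(I) = I*(-3) + 1 = -3*I + 1 = 1 - 3*I)
(W(-1) - 49287)/(22651 + j(n)) = (106 - 49287)/(22651 + (1 - 3*(-258))) = -49181/(22651 + (1 + 774)) = -49181/(22651 + 775) = -49181/23426 = -49181*1/23426 = -2893/1378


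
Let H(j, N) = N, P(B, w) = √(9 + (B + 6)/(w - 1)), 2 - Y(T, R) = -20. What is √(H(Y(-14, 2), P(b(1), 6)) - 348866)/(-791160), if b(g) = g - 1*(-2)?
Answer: -I*√(8721650 - 15*√30)/3955800 ≈ -0.00074656*I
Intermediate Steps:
b(g) = 2 + g (b(g) = g + 2 = 2 + g)
Y(T, R) = 22 (Y(T, R) = 2 - 1*(-20) = 2 + 20 = 22)
P(B, w) = √(9 + (6 + B)/(-1 + w))
√(H(Y(-14, 2), P(b(1), 6)) - 348866)/(-791160) = √(√((-3 + (2 + 1) + 9*6)/(-1 + 6)) - 348866)/(-791160) = √(√((-3 + 3 + 54)/5) - 348866)*(-1/791160) = √(√((⅕)*54) - 348866)*(-1/791160) = √(√(54/5) - 348866)*(-1/791160) = √(3*√30/5 - 348866)*(-1/791160) = √(-348866 + 3*√30/5)*(-1/791160) = -√(-348866 + 3*√30/5)/791160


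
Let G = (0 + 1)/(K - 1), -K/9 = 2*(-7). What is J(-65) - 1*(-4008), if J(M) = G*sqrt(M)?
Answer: 4008 + I*sqrt(65)/125 ≈ 4008.0 + 0.064498*I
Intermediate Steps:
K = 126 (K = -18*(-7) = -9*(-14) = 126)
G = 1/125 (G = (0 + 1)/(126 - 1) = 1/125 ≈ 0.0080000)
J(M) = sqrt(M)/125
J(-65) - 1*(-4008) = sqrt(-65)/125 - 1*(-4008) = (I*sqrt(65))/125 + 4008 = I*sqrt(65)/125 + 4008 = 4008 + I*sqrt(65)/125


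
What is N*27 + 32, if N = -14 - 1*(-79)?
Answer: 1787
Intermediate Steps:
N = 65 (N = -14 + 79 = 65)
N*27 + 32 = 65*27 + 32 = 1755 + 32 = 1787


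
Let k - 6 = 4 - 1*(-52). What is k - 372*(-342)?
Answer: 127286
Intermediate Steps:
k = 62 (k = 6 + (4 - 1*(-52)) = 6 + (4 + 52) = 6 + 56 = 62)
k - 372*(-342) = 62 - 372*(-342) = 62 + 127224 = 127286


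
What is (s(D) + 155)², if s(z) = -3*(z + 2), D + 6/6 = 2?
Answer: 21316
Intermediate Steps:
D = 1 (D = -1 + 2 = 1)
s(z) = -6 - 3*z (s(z) = -3*(2 + z) = -6 - 3*z)
(s(D) + 155)² = ((-6 - 3*1) + 155)² = ((-6 - 3) + 155)² = (-9 + 155)² = 146² = 21316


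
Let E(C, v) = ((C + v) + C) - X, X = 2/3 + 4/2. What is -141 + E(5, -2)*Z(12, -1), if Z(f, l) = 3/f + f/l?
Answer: -611/3 ≈ -203.67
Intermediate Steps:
X = 8/3 (X = 2*(⅓) + 4*(½) = ⅔ + 2 = 8/3 ≈ 2.6667)
E(C, v) = -8/3 + v + 2*C (E(C, v) = ((C + v) + C) - 1*8/3 = (v + 2*C) - 8/3 = -8/3 + v + 2*C)
-141 + E(5, -2)*Z(12, -1) = -141 + (-8/3 - 2 + 2*5)*(3/12 + 12/(-1)) = -141 + (-8/3 - 2 + 10)*(3*(1/12) + 12*(-1)) = -141 + 16*(¼ - 12)/3 = -141 + (16/3)*(-47/4) = -141 - 188/3 = -611/3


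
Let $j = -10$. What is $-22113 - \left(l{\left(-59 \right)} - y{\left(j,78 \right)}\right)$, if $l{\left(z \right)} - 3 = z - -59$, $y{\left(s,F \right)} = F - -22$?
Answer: $-22016$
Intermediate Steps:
$y{\left(s,F \right)} = 22 + F$ ($y{\left(s,F \right)} = F + 22 = 22 + F$)
$l{\left(z \right)} = 62 + z$ ($l{\left(z \right)} = 3 + \left(z - -59\right) = 3 + \left(z + 59\right) = 3 + \left(59 + z\right) = 62 + z$)
$-22113 - \left(l{\left(-59 \right)} - y{\left(j,78 \right)}\right) = -22113 - \left(\left(62 - 59\right) - \left(22 + 78\right)\right) = -22113 - \left(3 - 100\right) = -22113 - -97 = -22113 + 97 = -22016$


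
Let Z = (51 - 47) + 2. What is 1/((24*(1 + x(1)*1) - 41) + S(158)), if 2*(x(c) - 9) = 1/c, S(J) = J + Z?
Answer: 1/375 ≈ 0.0026667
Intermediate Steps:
Z = 6 (Z = 4 + 2 = 6)
S(J) = 6 + J (S(J) = J + 6 = 6 + J)
x(c) = 9 + 1/(2*c) (x(c) = 9 + (1/c)/2 = 9 + 1/(2*c))
1/((24*(1 + x(1)*1) - 41) + S(158)) = 1/((24*(1 + (9 + (½)/1)*1) - 41) + (6 + 158)) = 1/((24*(1 + (9 + (½)*1)*1) - 41) + 164) = 1/((24*(1 + (9 + ½)*1) - 41) + 164) = 1/((24*(1 + (19/2)*1) - 41) + 164) = 1/((24*(1 + 19/2) - 41) + 164) = 1/((24*(21/2) - 41) + 164) = 1/((252 - 41) + 164) = 1/(211 + 164) = 1/375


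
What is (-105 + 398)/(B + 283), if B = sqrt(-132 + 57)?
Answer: 82919/80164 - 1465*I*sqrt(3)/80164 ≈ 1.0344 - 0.031653*I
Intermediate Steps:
B = 5*I*sqrt(3) (B = sqrt(-75) = 5*I*sqrt(3) ≈ 8.6602*I)
(-105 + 398)/(B + 283) = (-105 + 398)/(5*I*sqrt(3) + 283) = 293/(283 + 5*I*sqrt(3))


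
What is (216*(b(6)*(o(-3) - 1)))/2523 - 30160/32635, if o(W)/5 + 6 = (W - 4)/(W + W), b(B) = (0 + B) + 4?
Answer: -123342152/5489207 ≈ -22.470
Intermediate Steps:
b(B) = 4 + B (b(B) = B + 4 = 4 + B)
o(W) = -30 + 5*(-4 + W)/(2*W) (o(W) = -30 + 5*((W - 4)/(W + W)) = -30 + 5*((-4 + W)/((2*W))) = -30 + 5*((-4 + W)*(1/(2*W))) = -30 + 5*((-4 + W)/(2*W)) = -30 + 5*(-4 + W)/(2*W))
(216*(b(6)*(o(-3) - 1)))/2523 - 30160/32635 = (216*((4 + 6)*((-55/2 - 10/(-3)) - 1)))/2523 - 30160/32635 = (216*(10*((-55/2 - 10*(-1/3)) - 1)))*(1/2523) - 30160*1/32635 = (216*(10*((-55/2 + 10/3) - 1)))*(1/2523) - 6032/6527 = (216*(10*(-145/6 - 1)))*(1/2523) - 6032/6527 = (216*(10*(-151/6)))*(1/2523) - 6032/6527 = (216*(-755/3))*(1/2523) - 6032/6527 = -54360*1/2523 - 6032/6527 = -18120/841 - 6032/6527 = -123342152/5489207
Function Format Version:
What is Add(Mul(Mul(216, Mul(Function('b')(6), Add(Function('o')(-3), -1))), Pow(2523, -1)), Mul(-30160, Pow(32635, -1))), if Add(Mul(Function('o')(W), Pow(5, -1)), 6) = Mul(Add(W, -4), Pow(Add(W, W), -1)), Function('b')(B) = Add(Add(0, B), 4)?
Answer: Rational(-123342152, 5489207) ≈ -22.470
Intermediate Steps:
Function('b')(B) = Add(4, B) (Function('b')(B) = Add(B, 4) = Add(4, B))
Function('o')(W) = Add(-30, Mul(Rational(5, 2), Pow(W, -1), Add(-4, W))) (Function('o')(W) = Add(-30, Mul(5, Mul(Add(W, -4), Pow(Add(W, W), -1)))) = Add(-30, Mul(5, Mul(Add(-4, W), Pow(Mul(2, W), -1)))) = Add(-30, Mul(5, Mul(Add(-4, W), Mul(Rational(1, 2), Pow(W, -1))))) = Add(-30, Mul(5, Mul(Rational(1, 2), Pow(W, -1), Add(-4, W)))) = Add(-30, Mul(Rational(5, 2), Pow(W, -1), Add(-4, W))))
Add(Mul(Mul(216, Mul(Function('b')(6), Add(Function('o')(-3), -1))), Pow(2523, -1)), Mul(-30160, Pow(32635, -1))) = Add(Mul(Mul(216, Mul(Add(4, 6), Add(Add(Rational(-55, 2), Mul(-10, Pow(-3, -1))), -1))), Pow(2523, -1)), Mul(-30160, Pow(32635, -1))) = Add(Mul(Mul(216, Mul(10, Add(Add(Rational(-55, 2), Mul(-10, Rational(-1, 3))), -1))), Rational(1, 2523)), Mul(-30160, Rational(1, 32635))) = Add(Mul(Mul(216, Mul(10, Add(Add(Rational(-55, 2), Rational(10, 3)), -1))), Rational(1, 2523)), Rational(-6032, 6527)) = Add(Mul(Mul(216, Mul(10, Add(Rational(-145, 6), -1))), Rational(1, 2523)), Rational(-6032, 6527)) = Add(Mul(Mul(216, Mul(10, Rational(-151, 6))), Rational(1, 2523)), Rational(-6032, 6527)) = Add(Mul(Mul(216, Rational(-755, 3)), Rational(1, 2523)), Rational(-6032, 6527)) = Add(Mul(-54360, Rational(1, 2523)), Rational(-6032, 6527)) = Add(Rational(-18120, 841), Rational(-6032, 6527)) = Rational(-123342152, 5489207)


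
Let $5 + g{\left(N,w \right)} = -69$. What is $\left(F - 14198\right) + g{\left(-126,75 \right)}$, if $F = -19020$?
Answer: $-33292$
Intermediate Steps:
$g{\left(N,w \right)} = -74$ ($g{\left(N,w \right)} = -5 - 69 = -74$)
$\left(F - 14198\right) + g{\left(-126,75 \right)} = \left(-19020 - 14198\right) - 74 = -33218 - 74 = -33292$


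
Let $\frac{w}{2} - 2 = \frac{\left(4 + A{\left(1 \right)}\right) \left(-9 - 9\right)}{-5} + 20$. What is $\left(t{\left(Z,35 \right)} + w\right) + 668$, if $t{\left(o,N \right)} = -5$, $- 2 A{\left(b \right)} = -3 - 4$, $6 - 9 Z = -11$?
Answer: $761$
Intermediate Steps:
$Z = \frac{17}{9}$ ($Z = \frac{2}{3} - - \frac{11}{9} = \frac{2}{3} + \frac{11}{9} = \frac{17}{9} \approx 1.8889$)
$A{\left(b \right)} = \frac{7}{2}$ ($A{\left(b \right)} = - \frac{-3 - 4}{2} = \left(- \frac{1}{2}\right) \left(-7\right) = \frac{7}{2}$)
$w = 98$ ($w = 4 + 2 \left(\frac{\left(4 + \frac{7}{2}\right) \left(-9 - 9\right)}{-5} + 20\right) = 4 + 2 \left(\frac{15}{2} \left(-18\right) \left(- \frac{1}{5}\right) + 20\right) = 4 + 2 \left(\left(-135\right) \left(- \frac{1}{5}\right) + 20\right) = 4 + 2 \left(27 + 20\right) = 4 + 2 \cdot 47 = 4 + 94 = 98$)
$\left(t{\left(Z,35 \right)} + w\right) + 668 = \left(-5 + 98\right) + 668 = 93 + 668 = 761$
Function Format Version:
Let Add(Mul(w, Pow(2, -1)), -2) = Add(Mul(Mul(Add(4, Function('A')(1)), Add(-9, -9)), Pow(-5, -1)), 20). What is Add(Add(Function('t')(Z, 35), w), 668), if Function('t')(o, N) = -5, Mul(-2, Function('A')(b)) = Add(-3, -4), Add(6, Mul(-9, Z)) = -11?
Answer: 761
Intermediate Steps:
Z = Rational(17, 9) (Z = Add(Rational(2, 3), Mul(Rational(-1, 9), -11)) = Add(Rational(2, 3), Rational(11, 9)) = Rational(17, 9) ≈ 1.8889)
Function('A')(b) = Rational(7, 2) (Function('A')(b) = Mul(Rational(-1, 2), Add(-3, -4)) = Mul(Rational(-1, 2), -7) = Rational(7, 2))
w = 98 (w = Add(4, Mul(2, Add(Mul(Mul(Add(4, Rational(7, 2)), Add(-9, -9)), Pow(-5, -1)), 20))) = Add(4, Mul(2, Add(Mul(Mul(Rational(15, 2), -18), Rational(-1, 5)), 20))) = Add(4, Mul(2, Add(Mul(-135, Rational(-1, 5)), 20))) = Add(4, Mul(2, Add(27, 20))) = Add(4, Mul(2, 47)) = Add(4, 94) = 98)
Add(Add(Function('t')(Z, 35), w), 668) = Add(Add(-5, 98), 668) = Add(93, 668) = 761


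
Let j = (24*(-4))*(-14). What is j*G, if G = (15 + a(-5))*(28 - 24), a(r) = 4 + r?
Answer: 75264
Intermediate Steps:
j = 1344 (j = -96*(-14) = 1344)
G = 56 (G = (15 + (4 - 5))*(28 - 24) = (15 - 1)*4 = 14*4 = 56)
j*G = 1344*56 = 75264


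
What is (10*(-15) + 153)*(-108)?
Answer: -324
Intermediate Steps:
(10*(-15) + 153)*(-108) = (-150 + 153)*(-108) = 3*(-108) = -324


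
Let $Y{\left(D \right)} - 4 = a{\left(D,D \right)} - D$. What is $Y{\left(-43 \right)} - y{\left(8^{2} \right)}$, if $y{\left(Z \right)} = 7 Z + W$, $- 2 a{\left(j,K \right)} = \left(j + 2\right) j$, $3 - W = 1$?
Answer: $- \frac{2569}{2} \approx -1284.5$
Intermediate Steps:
$W = 2$ ($W = 3 - 1 = 2$)
$a{\left(j,K \right)} = - \frac{j \left(2 + j\right)}{2}$ ($a{\left(j,K \right)} = - \frac{\left(j + 2\right) j}{2} = - \frac{\left(2 + j\right) j}{2} = - \frac{j \left(2 + j\right)}{2}$)
$Y{\left(D \right)} = 4 - D - \frac{D \left(2 + D\right)}{2}$ ($Y{\left(D \right)} = 4 - \left(D + \frac{D \left(2 + D\right)}{2}\right) = 4 - D - \frac{D \left(2 + D\right)}{2}$)
$y{\left(Z \right)} = 2 + 7 Z$ ($y{\left(Z \right)} = 7 Z + 2 = 2 + 7 Z$)
$Y{\left(-43 \right)} - y{\left(8^{2} \right)} = \left(4 - -86 - \frac{\left(-43\right)^{2}}{2}\right) - \left(2 + 7 \cdot 8^{2}\right) = \left(4 + 86 - \frac{1849}{2}\right) - \left(2 + 7 \cdot 64\right) = \left(4 + 86 - \frac{1849}{2}\right) - \left(2 + 448\right) = - \frac{1669}{2} - 450 = - \frac{2569}{2}$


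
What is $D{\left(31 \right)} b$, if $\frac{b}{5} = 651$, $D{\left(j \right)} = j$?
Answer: $100905$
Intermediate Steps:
$b = 3255$ ($b = 5 \cdot 651 = 3255$)
$D{\left(31 \right)} b = 31 \cdot 3255 = 100905$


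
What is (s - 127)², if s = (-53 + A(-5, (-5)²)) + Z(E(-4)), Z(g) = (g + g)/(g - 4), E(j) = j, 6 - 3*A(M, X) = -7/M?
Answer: 7086244/225 ≈ 31494.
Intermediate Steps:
A(M, X) = 2 + 7/(3*M) (A(M, X) = 2 - (-7)/(3*M) = 2 + 7/(3*M))
Z(g) = 2*g/(-4 + g) (Z(g) = (2*g)/(-4 + g) = 2*g/(-4 + g))
s = -757/15 (s = (-53 + (2 + (7/3)/(-5))) + 2*(-4)/(-4 - 4) = (-53 + (2 + (7/3)*(-⅕))) + 2*(-4)/(-8) = (-53 + (2 - 7/15)) + 2*(-4)*(-⅛) = (-53 + 23/15) + 1 = -772/15 + 1 = -757/15 ≈ -50.467)
(s - 127)² = (-757/15 - 127)² = (-2662/15)² = 7086244/225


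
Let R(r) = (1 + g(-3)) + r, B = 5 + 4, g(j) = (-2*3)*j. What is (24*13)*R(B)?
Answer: 8736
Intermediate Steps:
g(j) = -6*j
B = 9
R(r) = 19 + r (R(r) = (1 - 6*(-3)) + r = (1 + 18) + r = 19 + r)
(24*13)*R(B) = (24*13)*(19 + 9) = 312*28 = 8736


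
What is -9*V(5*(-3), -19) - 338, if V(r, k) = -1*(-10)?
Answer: -428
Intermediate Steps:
V(r, k) = 10
-9*V(5*(-3), -19) - 338 = -9*10 - 338 = -90 - 338 = -428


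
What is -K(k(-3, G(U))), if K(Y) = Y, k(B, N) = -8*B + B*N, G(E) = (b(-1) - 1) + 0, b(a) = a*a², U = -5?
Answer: -30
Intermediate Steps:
b(a) = a³
G(E) = -2 (G(E) = ((-1)³ - 1) + 0 = (-1 - 1) + 0 = -2 + 0 = -2)
-K(k(-3, G(U))) = -(-3)*(-8 - 2) = -(-3)*(-10) = -1*30 = -30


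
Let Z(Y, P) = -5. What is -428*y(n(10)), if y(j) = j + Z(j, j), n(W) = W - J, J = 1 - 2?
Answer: -2568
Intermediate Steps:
J = -1
n(W) = 1 + W (n(W) = W - 1*(-1) = W + 1 = 1 + W)
y(j) = -5 + j (y(j) = j - 5 = -5 + j)
-428*y(n(10)) = -428*(-5 + (1 + 10)) = -428*(-5 + 11) = -428*6 = -2568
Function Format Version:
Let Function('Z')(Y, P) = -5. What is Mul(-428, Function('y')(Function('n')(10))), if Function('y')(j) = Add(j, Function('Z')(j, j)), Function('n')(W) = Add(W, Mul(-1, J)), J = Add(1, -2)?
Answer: -2568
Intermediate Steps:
J = -1
Function('n')(W) = Add(1, W) (Function('n')(W) = Add(W, Mul(-1, -1)) = Add(W, 1) = Add(1, W))
Function('y')(j) = Add(-5, j) (Function('y')(j) = Add(j, -5) = Add(-5, j))
Mul(-428, Function('y')(Function('n')(10))) = Mul(-428, Add(-5, Add(1, 10))) = Mul(-428, Add(-5, 11)) = Mul(-428, 6) = -2568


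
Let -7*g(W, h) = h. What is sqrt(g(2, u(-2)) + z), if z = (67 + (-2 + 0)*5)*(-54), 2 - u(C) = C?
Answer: 5*I*sqrt(6034)/7 ≈ 55.485*I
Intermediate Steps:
u(C) = 2 - C
g(W, h) = -h/7
z = -3078 (z = (67 - 2*5)*(-54) = (67 - 10)*(-54) = 57*(-54) = -3078)
sqrt(g(2, u(-2)) + z) = sqrt(-(2 - 1*(-2))/7 - 3078) = sqrt(-(2 + 2)/7 - 3078) = sqrt(-1/7*4 - 3078) = sqrt(-4/7 - 3078) = sqrt(-21550/7) = 5*I*sqrt(6034)/7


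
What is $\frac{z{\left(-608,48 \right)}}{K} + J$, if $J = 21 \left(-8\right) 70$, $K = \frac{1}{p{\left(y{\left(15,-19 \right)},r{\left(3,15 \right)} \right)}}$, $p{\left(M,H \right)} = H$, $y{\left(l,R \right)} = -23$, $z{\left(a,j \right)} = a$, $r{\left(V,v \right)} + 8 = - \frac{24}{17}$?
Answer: $- \frac{102640}{17} \approx -6037.6$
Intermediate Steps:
$r{\left(V,v \right)} = - \frac{160}{17}$ ($r{\left(V,v \right)} = -8 - \frac{24}{17} = - \frac{160}{17}$)
$K = - \frac{17}{160}$ ($K = \frac{1}{- \frac{160}{17}} = - \frac{17}{160} \approx -0.10625$)
$J = -11760$ ($J = \left(-168\right) 70 = -11760$)
$\frac{z{\left(-608,48 \right)}}{K} + J = - \frac{608}{- \frac{17}{160}} - 11760 = \left(-608\right) \left(- \frac{160}{17}\right) - 11760 = \frac{97280}{17} - 11760 = - \frac{102640}{17}$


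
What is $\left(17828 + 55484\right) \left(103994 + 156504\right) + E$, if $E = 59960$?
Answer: $19097689336$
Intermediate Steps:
$\left(17828 + 55484\right) \left(103994 + 156504\right) + E = \left(17828 + 55484\right) \left(103994 + 156504\right) + 59960 = 73312 \cdot 260498 + 59960 = 19097629376 + 59960 = 19097689336$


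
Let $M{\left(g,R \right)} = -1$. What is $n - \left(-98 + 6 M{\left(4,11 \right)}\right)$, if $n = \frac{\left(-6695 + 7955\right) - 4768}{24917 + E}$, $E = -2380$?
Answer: $\frac{2340340}{22537} \approx 103.84$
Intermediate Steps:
$n = - \frac{3508}{22537}$ ($n = \frac{\left(-6695 + 7955\right) - 4768}{24917 - 2380} = \frac{1260 - 4768}{22537} = \left(-3508\right) \frac{1}{22537} = - \frac{3508}{22537} \approx -0.15566$)
$n - \left(-98 + 6 M{\left(4,11 \right)}\right) = - \frac{3508}{22537} + \left(98 - -6\right) = - \frac{3508}{22537} + \left(98 + 6\right) = - \frac{3508}{22537} + 104 = \frac{2340340}{22537}$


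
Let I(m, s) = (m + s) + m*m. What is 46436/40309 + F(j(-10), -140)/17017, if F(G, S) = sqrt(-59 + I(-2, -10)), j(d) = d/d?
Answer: 46436/40309 + I*sqrt(67)/17017 ≈ 1.152 + 0.00048101*I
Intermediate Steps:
j(d) = 1
I(m, s) = m + s + m**2 (I(m, s) = (m + s) + m**2 = m + s + m**2)
F(G, S) = I*sqrt(67) (F(G, S) = sqrt(-59 + (-2 - 10 + (-2)**2)) = sqrt(-59 + (-2 - 10 + 4)) = sqrt(-59 - 8) = sqrt(-67) = I*sqrt(67))
46436/40309 + F(j(-10), -140)/17017 = 46436/40309 + (I*sqrt(67))/17017 = 46436*(1/40309) + (I*sqrt(67))*(1/17017) = 46436/40309 + I*sqrt(67)/17017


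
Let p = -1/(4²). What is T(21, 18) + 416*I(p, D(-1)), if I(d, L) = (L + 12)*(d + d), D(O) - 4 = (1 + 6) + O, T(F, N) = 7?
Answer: -1137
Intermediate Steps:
p = -1/16 ≈ -0.062500
D(O) = 11 + O (D(O) = 4 + ((1 + 6) + O) = 4 + (7 + O) = 11 + O)
I(d, L) = 2*d*(12 + L) (I(d, L) = (12 + L)*(2*d) = 2*d*(12 + L))
T(21, 18) + 416*I(p, D(-1)) = 7 + 416*(2*(-1/16)*(12 + (11 - 1))) = 7 + 416*(2*(-1/16)*(12 + 10)) = 7 + 416*(2*(-1/16)*22) = 7 + 416*(-11/4) = 7 - 1144 = -1137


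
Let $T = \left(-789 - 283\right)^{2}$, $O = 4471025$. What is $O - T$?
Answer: $3321841$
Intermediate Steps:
$T = 1149184$ ($T = \left(-1072\right)^{2} = 1149184$)
$O - T = 4471025 - 1149184 = 3321841$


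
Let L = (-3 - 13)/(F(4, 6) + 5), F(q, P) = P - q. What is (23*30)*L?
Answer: -11040/7 ≈ -1577.1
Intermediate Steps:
L = -16/7 (L = (-3 - 13)/((6 - 1*4) + 5) = -16/((6 - 4) + 5) = -16/(2 + 5) = -16/7 ≈ -2.2857)
(23*30)*L = (23*30)*(-16/7) = 690*(-16/7) = -11040/7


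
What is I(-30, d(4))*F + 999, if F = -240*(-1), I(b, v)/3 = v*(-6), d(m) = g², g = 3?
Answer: -37881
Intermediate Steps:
d(m) = 9 (d(m) = 3² = 9)
I(b, v) = -18*v (I(b, v) = 3*(v*(-6)) = 3*(-6*v) = -18*v)
F = 240
I(-30, d(4))*F + 999 = -18*9*240 + 999 = -162*240 + 999 = -38880 + 999 = -37881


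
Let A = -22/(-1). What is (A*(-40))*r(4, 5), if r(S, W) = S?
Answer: -3520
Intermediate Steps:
A = 22 (A = -22*(-1) = 22)
(A*(-40))*r(4, 5) = (22*(-40))*4 = -880*4 = -3520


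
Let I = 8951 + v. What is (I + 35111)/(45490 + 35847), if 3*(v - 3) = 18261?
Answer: 50152/81337 ≈ 0.61660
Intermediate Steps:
v = 6090 (v = 3 + (⅓)*18261 = 3 + 6087 = 6090)
I = 15041 (I = 8951 + 6090 = 15041)
(I + 35111)/(45490 + 35847) = (15041 + 35111)/(45490 + 35847) = 50152/81337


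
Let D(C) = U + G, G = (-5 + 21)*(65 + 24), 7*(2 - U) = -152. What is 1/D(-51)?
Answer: 7/10134 ≈ 0.00069074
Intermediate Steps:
U = 166/7 (U = 2 - 1/7*(-152) = 2 + 152/7 = 166/7 ≈ 23.714)
G = 1424 (G = 16*89 = 1424)
D(C) = 10134/7 (D(C) = 166/7 + 1424 = 10134/7)
1/D(-51) = 1/(10134/7) = 7/10134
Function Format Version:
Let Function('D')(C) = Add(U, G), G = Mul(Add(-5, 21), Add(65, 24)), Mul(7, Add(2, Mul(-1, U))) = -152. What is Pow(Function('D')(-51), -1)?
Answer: Rational(7, 10134) ≈ 0.00069074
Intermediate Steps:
U = Rational(166, 7) (U = Add(2, Mul(Rational(-1, 7), -152)) = Add(2, Rational(152, 7)) = Rational(166, 7) ≈ 23.714)
G = 1424 (G = Mul(16, 89) = 1424)
Function('D')(C) = Rational(10134, 7) (Function('D')(C) = Add(Rational(166, 7), 1424) = Rational(10134, 7))
Pow(Function('D')(-51), -1) = Pow(Rational(10134, 7), -1) = Rational(7, 10134)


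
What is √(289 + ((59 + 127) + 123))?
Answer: √598 ≈ 24.454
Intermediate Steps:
√(289 + ((59 + 127) + 123)) = √(289 + (186 + 123)) = √(289 + 309) = √598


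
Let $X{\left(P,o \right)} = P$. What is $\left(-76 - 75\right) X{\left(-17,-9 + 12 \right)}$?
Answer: $2567$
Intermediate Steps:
$\left(-76 - 75\right) X{\left(-17,-9 + 12 \right)} = \left(-76 - 75\right) \left(-17\right) = \left(-151\right) \left(-17\right) = 2567$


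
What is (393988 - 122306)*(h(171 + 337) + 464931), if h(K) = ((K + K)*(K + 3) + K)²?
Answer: 73373680669981734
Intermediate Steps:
h(K) = (K + 2*K*(3 + K))² (h(K) = ((2*K)*(3 + K) + K)² = (2*K*(3 + K) + K)² = (K + 2*K*(3 + K))²)
(393988 - 122306)*(h(171 + 337) + 464931) = (393988 - 122306)*((171 + 337)²*(7 + 2*(171 + 337))² + 464931) = 271682*(508²*(7 + 2*508)² + 464931) = 271682*(258064*(7 + 1016)² + 464931) = 271682*(258064*1023² + 464931) = 271682*(258064*1046529 + 464931) = 271682*(270071459856 + 464931) = 271682*270071924787 = 73373680669981734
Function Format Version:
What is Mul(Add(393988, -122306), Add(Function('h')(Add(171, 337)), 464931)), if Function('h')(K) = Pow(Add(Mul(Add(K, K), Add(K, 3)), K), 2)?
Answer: 73373680669981734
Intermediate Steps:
Function('h')(K) = Pow(Add(K, Mul(2, K, Add(3, K))), 2) (Function('h')(K) = Pow(Add(Mul(Mul(2, K), Add(3, K)), K), 2) = Pow(Add(Mul(2, K, Add(3, K)), K), 2) = Pow(Add(K, Mul(2, K, Add(3, K))), 2))
Mul(Add(393988, -122306), Add(Function('h')(Add(171, 337)), 464931)) = Mul(Add(393988, -122306), Add(Mul(Pow(Add(171, 337), 2), Pow(Add(7, Mul(2, Add(171, 337))), 2)), 464931)) = Mul(271682, Add(Mul(Pow(508, 2), Pow(Add(7, Mul(2, 508)), 2)), 464931)) = Mul(271682, Add(Mul(258064, Pow(Add(7, 1016), 2)), 464931)) = Mul(271682, Add(Mul(258064, Pow(1023, 2)), 464931)) = Mul(271682, Add(Mul(258064, 1046529), 464931)) = Mul(271682, Add(270071459856, 464931)) = Mul(271682, 270071924787) = 73373680669981734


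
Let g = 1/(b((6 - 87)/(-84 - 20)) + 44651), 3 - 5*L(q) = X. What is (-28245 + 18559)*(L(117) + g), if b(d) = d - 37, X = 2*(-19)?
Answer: -1842644657782/23199685 ≈ -79425.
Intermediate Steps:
X = -38
b(d) = -37 + d
L(q) = 41/5 (L(q) = ⅗ - ⅕*(-38) = ⅗ + 38/5 = 41/5)
g = 104/4639937 (g = 1/((-37 + (6 - 87)/(-84 - 20)) + 44651) = 1/((-37 - 81/(-104)) + 44651) = 1/((-37 - 81*(-1/104)) + 44651) = 1/((-37 + 81/104) + 44651) = 1/(-3767/104 + 44651) = 1/(4639937/104) = 104/4639937 ≈ 2.2414e-5)
(-28245 + 18559)*(L(117) + g) = (-28245 + 18559)*(41/5 + 104/4639937) = -9686*190237937/23199685 = -1842644657782/23199685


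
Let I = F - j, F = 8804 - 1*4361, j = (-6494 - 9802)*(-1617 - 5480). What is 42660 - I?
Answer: 115690929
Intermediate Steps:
j = 115652712 (j = -16296*(-7097) = 115652712)
F = 4443 (F = 8804 - 4361 = 4443)
I = -115648269 (I = 4443 - 1*115652712 = 4443 - 115652712 = -115648269)
42660 - I = 42660 - 1*(-115648269) = 42660 + 115648269 = 115690929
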